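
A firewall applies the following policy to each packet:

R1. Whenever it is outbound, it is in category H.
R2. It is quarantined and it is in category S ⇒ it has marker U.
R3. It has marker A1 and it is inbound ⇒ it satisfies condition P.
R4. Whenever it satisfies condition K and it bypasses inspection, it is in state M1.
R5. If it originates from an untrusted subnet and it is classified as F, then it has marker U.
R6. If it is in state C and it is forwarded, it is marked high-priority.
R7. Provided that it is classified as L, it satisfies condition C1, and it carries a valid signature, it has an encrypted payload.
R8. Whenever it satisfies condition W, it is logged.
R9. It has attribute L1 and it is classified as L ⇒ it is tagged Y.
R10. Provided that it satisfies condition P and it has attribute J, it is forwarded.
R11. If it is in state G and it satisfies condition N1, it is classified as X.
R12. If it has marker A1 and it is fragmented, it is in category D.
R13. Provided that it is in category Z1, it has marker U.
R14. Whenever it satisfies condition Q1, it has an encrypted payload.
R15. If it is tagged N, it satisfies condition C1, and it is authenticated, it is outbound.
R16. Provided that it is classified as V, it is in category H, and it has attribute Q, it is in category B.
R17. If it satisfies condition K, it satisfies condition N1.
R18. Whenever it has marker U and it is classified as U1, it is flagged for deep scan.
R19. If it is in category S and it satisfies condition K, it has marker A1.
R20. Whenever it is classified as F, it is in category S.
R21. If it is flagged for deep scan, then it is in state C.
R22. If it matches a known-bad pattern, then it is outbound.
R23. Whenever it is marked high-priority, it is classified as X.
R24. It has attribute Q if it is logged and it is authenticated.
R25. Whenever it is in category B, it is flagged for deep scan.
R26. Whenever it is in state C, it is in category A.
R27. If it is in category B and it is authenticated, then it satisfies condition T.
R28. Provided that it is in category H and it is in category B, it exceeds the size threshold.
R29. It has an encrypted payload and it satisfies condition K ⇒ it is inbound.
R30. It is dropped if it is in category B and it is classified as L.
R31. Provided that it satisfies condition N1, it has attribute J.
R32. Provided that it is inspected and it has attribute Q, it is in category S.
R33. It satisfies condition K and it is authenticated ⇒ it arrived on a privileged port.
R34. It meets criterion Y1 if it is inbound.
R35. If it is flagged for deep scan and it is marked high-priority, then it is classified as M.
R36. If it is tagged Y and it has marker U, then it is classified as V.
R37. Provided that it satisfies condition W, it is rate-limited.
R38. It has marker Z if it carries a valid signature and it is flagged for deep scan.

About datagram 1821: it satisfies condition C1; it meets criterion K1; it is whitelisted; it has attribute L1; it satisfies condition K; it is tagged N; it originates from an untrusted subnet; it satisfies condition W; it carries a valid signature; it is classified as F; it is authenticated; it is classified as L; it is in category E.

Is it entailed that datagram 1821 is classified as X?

By R5 (it originates from an untrusted subnet, it is classified as F): it has marker U.
By R7 (it is classified as L, it satisfies condition C1, it carries a valid signature): it has an encrypted payload.
By R8 (it satisfies condition W): it is logged.
By R9 (it has attribute L1, it is classified as L): it is tagged Y.
By R15 (it is tagged N, it satisfies condition C1, it is authenticated): it is outbound.
By R17 (it satisfies condition K): it satisfies condition N1.
By R20 (it is classified as F): it is in category S.
By R24 (it is logged, it is authenticated): it has attribute Q.
By R29 (it has an encrypted payload, it satisfies condition K): it is inbound.
By R31 (it satisfies condition N1): it has attribute J.
By R36 (it is tagged Y, it has marker U): it is classified as V.
By R1 (it is outbound): it is in category H.
By R16 (it is classified as V, it is in category H, it has attribute Q): it is in category B.
By R19 (it is in category S, it satisfies condition K): it has marker A1.
By R25 (it is in category B): it is flagged for deep scan.
By R3 (it has marker A1, it is inbound): it satisfies condition P.
By R10 (it satisfies condition P, it has attribute J): it is forwarded.
By R21 (it is flagged for deep scan): it is in state C.
By R6 (it is in state C, it is forwarded): it is marked high-priority.
By R23 (it is marked high-priority): it is classified as X.

Yes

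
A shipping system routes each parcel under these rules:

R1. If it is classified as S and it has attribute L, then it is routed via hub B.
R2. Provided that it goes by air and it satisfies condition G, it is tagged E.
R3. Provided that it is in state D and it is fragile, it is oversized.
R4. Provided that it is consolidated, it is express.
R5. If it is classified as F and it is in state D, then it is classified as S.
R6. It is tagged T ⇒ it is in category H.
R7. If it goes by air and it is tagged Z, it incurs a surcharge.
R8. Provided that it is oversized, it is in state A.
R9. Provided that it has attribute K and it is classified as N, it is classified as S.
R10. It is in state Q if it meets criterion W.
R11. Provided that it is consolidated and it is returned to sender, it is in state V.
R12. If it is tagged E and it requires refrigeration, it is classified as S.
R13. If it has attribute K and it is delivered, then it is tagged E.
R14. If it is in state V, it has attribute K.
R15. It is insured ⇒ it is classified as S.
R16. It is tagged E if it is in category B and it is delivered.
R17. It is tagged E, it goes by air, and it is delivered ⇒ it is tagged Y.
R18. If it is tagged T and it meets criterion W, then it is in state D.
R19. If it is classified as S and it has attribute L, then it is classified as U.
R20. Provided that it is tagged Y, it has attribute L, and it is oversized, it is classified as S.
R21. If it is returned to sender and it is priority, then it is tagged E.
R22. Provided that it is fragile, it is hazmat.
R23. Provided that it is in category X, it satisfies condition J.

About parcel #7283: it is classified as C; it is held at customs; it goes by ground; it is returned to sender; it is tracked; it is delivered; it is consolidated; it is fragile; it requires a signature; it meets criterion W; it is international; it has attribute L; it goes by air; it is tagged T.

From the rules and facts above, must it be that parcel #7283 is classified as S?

Yes

By R11 (it is consolidated, it is returned to sender): it is in state V.
By R14 (it is in state V): it has attribute K.
By R18 (it is tagged T, it meets criterion W): it is in state D.
By R3 (it is in state D, it is fragile): it is oversized.
By R13 (it has attribute K, it is delivered): it is tagged E.
By R17 (it is tagged E, it goes by air, it is delivered): it is tagged Y.
By R20 (it is tagged Y, it has attribute L, it is oversized): it is classified as S.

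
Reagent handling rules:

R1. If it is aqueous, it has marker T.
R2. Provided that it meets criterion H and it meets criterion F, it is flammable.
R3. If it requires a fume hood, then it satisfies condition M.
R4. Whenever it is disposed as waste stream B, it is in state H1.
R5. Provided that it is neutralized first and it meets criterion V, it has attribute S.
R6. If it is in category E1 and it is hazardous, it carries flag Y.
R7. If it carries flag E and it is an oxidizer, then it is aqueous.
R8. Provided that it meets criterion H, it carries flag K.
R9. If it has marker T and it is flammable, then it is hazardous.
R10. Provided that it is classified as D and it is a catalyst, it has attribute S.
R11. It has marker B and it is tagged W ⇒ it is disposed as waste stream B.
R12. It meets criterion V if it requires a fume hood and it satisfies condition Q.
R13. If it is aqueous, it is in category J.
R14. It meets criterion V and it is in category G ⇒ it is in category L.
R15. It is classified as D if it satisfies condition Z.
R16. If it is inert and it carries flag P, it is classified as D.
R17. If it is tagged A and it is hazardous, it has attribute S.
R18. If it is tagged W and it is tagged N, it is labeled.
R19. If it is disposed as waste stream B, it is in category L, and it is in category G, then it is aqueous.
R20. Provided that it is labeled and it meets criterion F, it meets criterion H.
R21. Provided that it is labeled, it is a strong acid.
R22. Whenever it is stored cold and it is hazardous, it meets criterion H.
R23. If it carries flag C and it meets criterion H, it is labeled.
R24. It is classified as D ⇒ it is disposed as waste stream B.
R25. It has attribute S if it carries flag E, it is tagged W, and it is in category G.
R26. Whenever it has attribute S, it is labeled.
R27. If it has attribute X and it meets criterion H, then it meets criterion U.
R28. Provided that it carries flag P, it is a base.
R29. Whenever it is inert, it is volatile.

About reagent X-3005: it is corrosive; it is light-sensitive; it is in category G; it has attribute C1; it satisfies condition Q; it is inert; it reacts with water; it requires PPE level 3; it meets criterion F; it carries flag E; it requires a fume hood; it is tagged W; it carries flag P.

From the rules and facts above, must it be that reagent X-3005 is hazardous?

Yes

By R12 (it requires a fume hood, it satisfies condition Q): it meets criterion V.
By R14 (it meets criterion V, it is in category G): it is in category L.
By R16 (it is inert, it carries flag P): it is classified as D.
By R24 (it is classified as D): it is disposed as waste stream B.
By R25 (it carries flag E, it is tagged W, it is in category G): it has attribute S.
By R26 (it has attribute S): it is labeled.
By R19 (it is disposed as waste stream B, it is in category L, it is in category G): it is aqueous.
By R20 (it is labeled, it meets criterion F): it meets criterion H.
By R1 (it is aqueous): it has marker T.
By R2 (it meets criterion H, it meets criterion F): it is flammable.
By R9 (it has marker T, it is flammable): it is hazardous.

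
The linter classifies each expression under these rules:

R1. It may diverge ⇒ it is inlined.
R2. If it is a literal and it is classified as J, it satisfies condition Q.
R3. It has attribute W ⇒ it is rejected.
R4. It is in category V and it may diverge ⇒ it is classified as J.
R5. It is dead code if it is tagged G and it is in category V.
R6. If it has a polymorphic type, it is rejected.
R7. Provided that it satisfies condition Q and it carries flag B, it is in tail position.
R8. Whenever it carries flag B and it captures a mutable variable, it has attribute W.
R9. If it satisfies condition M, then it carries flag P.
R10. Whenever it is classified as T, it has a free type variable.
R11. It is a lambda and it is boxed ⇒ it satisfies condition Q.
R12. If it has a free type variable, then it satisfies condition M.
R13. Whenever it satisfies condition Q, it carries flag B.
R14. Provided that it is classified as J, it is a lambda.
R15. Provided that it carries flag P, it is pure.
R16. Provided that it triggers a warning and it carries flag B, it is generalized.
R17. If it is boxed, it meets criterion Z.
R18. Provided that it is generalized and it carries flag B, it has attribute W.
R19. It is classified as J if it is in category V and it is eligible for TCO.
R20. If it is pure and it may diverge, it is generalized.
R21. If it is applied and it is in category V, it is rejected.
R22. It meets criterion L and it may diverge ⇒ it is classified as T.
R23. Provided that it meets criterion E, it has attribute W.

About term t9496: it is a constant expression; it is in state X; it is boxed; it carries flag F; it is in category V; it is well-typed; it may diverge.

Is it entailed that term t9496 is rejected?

No

Forward chaining from the given facts derives: is inlined, is classified as J, is a lambda, meets criterion Z, satisfies condition Q, carries flag B, is in tail position.
Rules concluding "it is rejected": R3 needs "it has attribute W"; R6 needs "it has a polymorphic type"; R21 needs "it is applied" — none of these are established.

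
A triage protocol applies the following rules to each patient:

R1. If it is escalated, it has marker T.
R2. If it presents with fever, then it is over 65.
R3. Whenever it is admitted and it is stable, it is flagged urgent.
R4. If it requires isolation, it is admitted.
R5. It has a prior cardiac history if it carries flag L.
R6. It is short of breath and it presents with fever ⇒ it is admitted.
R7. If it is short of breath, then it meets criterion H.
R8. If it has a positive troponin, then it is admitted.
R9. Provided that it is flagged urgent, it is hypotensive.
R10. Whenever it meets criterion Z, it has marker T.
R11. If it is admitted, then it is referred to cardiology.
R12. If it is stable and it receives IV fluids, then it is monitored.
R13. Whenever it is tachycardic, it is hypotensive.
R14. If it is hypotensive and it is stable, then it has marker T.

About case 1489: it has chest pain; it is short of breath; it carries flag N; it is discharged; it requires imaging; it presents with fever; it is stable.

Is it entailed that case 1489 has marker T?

Yes

By R6 (it is short of breath, it presents with fever): it is admitted.
By R3 (it is admitted, it is stable): it is flagged urgent.
By R9 (it is flagged urgent): it is hypotensive.
By R14 (it is hypotensive, it is stable): it has marker T.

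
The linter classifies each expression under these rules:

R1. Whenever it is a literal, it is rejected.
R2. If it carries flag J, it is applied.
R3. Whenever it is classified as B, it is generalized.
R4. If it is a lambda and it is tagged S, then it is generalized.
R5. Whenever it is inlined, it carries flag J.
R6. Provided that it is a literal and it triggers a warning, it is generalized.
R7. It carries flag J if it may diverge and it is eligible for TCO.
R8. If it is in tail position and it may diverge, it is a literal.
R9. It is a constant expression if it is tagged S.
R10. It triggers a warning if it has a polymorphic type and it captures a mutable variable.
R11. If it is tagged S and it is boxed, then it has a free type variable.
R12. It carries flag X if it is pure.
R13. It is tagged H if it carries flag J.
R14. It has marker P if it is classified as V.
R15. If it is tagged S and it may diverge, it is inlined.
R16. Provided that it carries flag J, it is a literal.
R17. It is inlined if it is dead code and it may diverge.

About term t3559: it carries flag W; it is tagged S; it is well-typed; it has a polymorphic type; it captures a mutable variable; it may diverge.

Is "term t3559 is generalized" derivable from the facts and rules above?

By R10 (it has a polymorphic type, it captures a mutable variable): it triggers a warning.
By R15 (it is tagged S, it may diverge): it is inlined.
By R5 (it is inlined): it carries flag J.
By R16 (it carries flag J): it is a literal.
By R6 (it is a literal, it triggers a warning): it is generalized.

Yes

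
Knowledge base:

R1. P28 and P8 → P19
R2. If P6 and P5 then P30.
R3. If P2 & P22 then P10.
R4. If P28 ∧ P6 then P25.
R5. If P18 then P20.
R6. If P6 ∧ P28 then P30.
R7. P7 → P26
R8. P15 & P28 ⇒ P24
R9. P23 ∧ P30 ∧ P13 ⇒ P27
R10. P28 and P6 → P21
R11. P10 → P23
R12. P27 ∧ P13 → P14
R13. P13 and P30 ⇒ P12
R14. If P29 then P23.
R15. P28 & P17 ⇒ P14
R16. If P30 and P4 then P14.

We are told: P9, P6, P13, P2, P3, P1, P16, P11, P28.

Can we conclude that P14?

No

Forward chaining from the given facts derives: P25, P30, P21, P12.
Rules concluding P14: R12 needs P27; R15 needs P17; R16 needs P4 — none of these are established.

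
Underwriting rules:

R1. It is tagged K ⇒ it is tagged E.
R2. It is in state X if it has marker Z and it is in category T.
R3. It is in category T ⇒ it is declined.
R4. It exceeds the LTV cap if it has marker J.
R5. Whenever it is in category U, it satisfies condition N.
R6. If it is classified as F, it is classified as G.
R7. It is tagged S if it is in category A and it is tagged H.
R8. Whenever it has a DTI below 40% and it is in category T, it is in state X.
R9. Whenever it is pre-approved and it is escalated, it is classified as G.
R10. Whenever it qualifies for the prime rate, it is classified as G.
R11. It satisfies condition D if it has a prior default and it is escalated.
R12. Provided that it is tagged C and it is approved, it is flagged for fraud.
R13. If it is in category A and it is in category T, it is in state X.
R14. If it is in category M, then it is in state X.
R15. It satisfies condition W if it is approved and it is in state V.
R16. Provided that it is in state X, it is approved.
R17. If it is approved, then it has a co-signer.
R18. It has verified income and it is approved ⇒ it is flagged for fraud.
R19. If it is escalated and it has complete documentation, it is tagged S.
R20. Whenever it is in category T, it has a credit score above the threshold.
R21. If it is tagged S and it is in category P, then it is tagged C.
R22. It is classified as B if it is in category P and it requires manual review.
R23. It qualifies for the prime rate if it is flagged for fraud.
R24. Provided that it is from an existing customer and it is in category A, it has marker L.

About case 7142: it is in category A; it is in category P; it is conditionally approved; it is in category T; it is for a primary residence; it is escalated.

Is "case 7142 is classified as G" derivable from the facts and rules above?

No

Forward chaining from the given facts derives: is declined, is in state X, is approved, has a co-signer, has a credit score above the threshold.
Rules concluding "it is classified as G": R6 needs "it is classified as F"; R9 needs "it is pre-approved"; R10 needs "it qualifies for the prime rate" — none of these are established.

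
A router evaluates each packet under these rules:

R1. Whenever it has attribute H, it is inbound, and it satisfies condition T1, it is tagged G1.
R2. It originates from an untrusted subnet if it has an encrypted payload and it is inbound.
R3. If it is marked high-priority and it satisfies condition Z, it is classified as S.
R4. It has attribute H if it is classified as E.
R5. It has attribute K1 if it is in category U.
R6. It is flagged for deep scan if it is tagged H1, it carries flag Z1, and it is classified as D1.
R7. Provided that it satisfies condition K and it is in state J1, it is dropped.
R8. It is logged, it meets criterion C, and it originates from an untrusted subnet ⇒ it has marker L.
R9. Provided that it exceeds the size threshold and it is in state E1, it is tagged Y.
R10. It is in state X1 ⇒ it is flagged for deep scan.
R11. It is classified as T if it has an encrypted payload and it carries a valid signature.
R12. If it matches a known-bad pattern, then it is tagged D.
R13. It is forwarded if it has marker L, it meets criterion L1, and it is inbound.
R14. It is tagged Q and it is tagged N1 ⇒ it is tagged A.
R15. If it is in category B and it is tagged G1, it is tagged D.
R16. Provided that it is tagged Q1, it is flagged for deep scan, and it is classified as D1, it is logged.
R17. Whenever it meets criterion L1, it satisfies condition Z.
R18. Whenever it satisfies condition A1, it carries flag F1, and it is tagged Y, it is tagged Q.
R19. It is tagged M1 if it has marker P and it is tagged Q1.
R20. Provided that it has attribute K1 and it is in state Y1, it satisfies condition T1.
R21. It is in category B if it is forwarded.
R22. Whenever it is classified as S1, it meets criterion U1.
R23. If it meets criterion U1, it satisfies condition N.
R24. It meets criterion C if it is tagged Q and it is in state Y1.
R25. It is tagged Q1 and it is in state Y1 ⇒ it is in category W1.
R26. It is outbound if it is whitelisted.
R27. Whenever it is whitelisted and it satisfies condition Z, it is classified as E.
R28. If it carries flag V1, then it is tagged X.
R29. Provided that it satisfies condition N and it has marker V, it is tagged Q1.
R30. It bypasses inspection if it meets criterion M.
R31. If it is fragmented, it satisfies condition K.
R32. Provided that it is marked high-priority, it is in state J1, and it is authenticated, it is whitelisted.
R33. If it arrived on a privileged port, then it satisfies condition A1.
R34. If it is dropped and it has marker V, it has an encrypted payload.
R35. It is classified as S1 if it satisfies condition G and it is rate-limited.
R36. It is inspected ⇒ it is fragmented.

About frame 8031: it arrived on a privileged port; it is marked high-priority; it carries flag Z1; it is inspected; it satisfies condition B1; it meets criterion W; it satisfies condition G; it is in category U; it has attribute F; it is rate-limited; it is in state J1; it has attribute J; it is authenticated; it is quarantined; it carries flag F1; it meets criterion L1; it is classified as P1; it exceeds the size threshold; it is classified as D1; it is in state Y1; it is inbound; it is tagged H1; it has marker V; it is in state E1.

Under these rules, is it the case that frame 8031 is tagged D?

By R5 (it is in category U): it has attribute K1.
By R6 (it is tagged H1, it carries flag Z1, it is classified as D1): it is flagged for deep scan.
By R9 (it exceeds the size threshold, it is in state E1): it is tagged Y.
By R17 (it meets criterion L1): it satisfies condition Z.
By R20 (it has attribute K1, it is in state Y1): it satisfies condition T1.
By R32 (it is marked high-priority, it is in state J1, it is authenticated): it is whitelisted.
By R33 (it arrived on a privileged port): it satisfies condition A1.
By R35 (it satisfies condition G, it is rate-limited): it is classified as S1.
By R36 (it is inspected): it is fragmented.
By R18 (it satisfies condition A1, it carries flag F1, it is tagged Y): it is tagged Q.
By R22 (it is classified as S1): it meets criterion U1.
By R23 (it meets criterion U1): it satisfies condition N.
By R24 (it is tagged Q, it is in state Y1): it meets criterion C.
By R27 (it is whitelisted, it satisfies condition Z): it is classified as E.
By R29 (it satisfies condition N, it has marker V): it is tagged Q1.
By R31 (it is fragmented): it satisfies condition K.
By R4 (it is classified as E): it has attribute H.
By R7 (it satisfies condition K, it is in state J1): it is dropped.
By R16 (it is tagged Q1, it is flagged for deep scan, it is classified as D1): it is logged.
By R34 (it is dropped, it has marker V): it has an encrypted payload.
By R1 (it has attribute H, it is inbound, it satisfies condition T1): it is tagged G1.
By R2 (it has an encrypted payload, it is inbound): it originates from an untrusted subnet.
By R8 (it is logged, it meets criterion C, it originates from an untrusted subnet): it has marker L.
By R13 (it has marker L, it meets criterion L1, it is inbound): it is forwarded.
By R21 (it is forwarded): it is in category B.
By R15 (it is in category B, it is tagged G1): it is tagged D.

Yes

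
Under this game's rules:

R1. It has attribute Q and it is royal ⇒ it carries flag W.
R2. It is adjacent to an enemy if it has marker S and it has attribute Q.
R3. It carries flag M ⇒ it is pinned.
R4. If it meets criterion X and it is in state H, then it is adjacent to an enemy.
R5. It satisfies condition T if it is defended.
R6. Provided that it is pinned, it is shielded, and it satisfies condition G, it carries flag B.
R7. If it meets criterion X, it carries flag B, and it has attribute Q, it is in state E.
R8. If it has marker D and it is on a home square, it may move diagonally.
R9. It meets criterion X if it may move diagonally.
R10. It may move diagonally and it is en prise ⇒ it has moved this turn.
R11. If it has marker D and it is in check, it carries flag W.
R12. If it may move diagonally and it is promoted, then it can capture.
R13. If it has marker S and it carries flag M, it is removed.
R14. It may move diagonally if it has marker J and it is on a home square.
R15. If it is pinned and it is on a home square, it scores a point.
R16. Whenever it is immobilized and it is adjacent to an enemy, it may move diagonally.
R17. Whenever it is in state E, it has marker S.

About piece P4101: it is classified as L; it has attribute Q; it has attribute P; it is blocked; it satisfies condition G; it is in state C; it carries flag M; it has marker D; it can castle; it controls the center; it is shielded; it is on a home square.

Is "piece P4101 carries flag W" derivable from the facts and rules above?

Forward chaining from the given facts derives: is pinned, carries flag B, may move diagonally, meets criterion X, scores a point, is in state E, has marker S, is adjacent to an enemy, is removed.
Rules concluding "it carries flag W": R1 needs "it is royal"; R11 needs "it is in check" — none of these are established.

No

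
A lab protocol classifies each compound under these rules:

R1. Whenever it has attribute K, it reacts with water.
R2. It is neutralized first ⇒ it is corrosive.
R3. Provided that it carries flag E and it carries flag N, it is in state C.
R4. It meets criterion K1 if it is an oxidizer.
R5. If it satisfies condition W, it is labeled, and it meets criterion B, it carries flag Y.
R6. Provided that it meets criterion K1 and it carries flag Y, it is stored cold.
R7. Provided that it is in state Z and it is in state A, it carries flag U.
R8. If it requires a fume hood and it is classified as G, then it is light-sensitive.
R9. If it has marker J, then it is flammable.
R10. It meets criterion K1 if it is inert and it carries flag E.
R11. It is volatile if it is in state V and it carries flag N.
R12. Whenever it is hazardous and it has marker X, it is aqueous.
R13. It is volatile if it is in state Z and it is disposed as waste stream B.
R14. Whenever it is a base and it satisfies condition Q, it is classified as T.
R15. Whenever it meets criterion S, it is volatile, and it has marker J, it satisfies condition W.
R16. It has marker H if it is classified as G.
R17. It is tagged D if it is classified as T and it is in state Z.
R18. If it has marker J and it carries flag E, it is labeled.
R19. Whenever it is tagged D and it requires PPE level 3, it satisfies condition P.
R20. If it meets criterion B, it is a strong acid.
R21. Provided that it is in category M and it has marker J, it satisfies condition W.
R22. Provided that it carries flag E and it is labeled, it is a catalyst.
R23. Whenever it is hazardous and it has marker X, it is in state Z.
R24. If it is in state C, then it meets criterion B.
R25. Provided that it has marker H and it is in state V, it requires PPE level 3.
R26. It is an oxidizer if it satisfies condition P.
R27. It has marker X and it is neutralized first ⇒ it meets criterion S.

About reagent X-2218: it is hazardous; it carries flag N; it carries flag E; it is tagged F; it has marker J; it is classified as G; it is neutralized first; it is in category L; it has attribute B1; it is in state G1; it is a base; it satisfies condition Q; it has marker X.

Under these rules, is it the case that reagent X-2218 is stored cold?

No

Forward chaining from the given facts derives: is corrosive, is in state C, is flammable, is aqueous, is classified as T, has marker H, is labeled, is a catalyst, is in state Z, meets criterion B, meets criterion S, is tagged D, is a strong acid.
The only rule concluding "it is stored cold" is R6, which needs "it meets criterion K1"; that is never established.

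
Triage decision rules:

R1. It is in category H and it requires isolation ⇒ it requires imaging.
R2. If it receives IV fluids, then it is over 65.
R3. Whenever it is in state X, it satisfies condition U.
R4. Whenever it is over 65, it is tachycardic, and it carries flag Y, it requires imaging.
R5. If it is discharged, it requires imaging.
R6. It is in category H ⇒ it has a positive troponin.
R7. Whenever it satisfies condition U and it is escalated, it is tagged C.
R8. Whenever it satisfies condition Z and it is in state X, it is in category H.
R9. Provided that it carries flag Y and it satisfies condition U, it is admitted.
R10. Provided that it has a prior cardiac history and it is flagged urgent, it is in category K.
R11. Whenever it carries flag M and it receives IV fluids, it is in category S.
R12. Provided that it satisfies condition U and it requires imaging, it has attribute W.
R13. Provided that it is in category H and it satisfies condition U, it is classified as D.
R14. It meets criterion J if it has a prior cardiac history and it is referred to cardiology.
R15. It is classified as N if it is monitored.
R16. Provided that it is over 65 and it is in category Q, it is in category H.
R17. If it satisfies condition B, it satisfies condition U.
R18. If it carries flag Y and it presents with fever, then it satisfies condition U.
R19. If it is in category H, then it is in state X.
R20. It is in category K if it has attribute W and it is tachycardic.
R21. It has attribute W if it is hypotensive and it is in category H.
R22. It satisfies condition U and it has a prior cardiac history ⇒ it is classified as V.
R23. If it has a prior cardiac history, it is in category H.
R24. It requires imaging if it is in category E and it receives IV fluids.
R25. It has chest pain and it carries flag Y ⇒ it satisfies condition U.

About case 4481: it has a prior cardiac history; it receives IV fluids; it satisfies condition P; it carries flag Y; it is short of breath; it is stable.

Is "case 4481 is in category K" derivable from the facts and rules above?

Forward chaining from the given facts derives: is over 65, is in category H, has a positive troponin, is in state X, satisfies condition U, is admitted, is classified as D, is classified as V.
Rules concluding "it is in category K": R10 needs "it is flagged urgent"; R20 needs "it has attribute W" — none of these are established.

No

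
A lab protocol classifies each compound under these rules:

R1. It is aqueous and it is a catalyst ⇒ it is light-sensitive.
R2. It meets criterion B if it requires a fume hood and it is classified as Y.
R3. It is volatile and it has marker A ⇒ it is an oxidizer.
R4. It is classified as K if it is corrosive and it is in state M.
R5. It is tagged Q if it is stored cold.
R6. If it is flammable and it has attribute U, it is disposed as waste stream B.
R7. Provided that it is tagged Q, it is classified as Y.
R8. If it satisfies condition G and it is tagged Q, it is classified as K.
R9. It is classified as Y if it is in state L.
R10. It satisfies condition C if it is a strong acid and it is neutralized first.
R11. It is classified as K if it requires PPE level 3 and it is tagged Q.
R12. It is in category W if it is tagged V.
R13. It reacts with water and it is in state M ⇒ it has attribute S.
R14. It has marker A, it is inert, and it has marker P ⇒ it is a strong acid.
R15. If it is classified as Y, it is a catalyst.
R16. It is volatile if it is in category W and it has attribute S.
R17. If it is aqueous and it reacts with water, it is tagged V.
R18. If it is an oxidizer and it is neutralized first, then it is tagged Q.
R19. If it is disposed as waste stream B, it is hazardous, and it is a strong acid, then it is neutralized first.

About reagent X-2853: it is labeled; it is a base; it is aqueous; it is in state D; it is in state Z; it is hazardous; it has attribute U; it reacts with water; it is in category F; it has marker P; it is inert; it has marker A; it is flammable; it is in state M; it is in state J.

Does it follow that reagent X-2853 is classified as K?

Forward chaining from the given facts derives: is disposed as waste stream B, has attribute S, is a strong acid, is tagged V, is neutralized first, satisfies condition C, is in category W, is volatile, is an oxidizer, is tagged Q, is classified as Y, is a catalyst, is light-sensitive.
Rules concluding "it is classified as K": R4 needs "it is corrosive"; R8 needs "it satisfies condition G"; R11 needs "it requires PPE level 3" — none of these are established.

No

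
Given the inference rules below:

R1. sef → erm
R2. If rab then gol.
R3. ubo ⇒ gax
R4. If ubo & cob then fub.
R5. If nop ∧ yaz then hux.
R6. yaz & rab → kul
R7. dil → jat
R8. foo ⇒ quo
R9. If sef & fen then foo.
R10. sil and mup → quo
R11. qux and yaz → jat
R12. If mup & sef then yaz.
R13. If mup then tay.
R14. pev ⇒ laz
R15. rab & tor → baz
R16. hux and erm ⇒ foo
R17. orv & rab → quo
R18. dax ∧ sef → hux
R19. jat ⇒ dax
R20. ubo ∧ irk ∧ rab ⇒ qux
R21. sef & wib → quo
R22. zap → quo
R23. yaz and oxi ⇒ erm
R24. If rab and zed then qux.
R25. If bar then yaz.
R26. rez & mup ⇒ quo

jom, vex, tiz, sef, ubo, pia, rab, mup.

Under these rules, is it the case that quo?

Forward chaining from the given facts derives: erm, gol, gax, yaz, tay, kul.
Rules concluding quo: R8 needs foo; R10 needs sil; R17 needs orv; R21 needs wib; R22 needs zap; R26 needs rez — none of these are established.

No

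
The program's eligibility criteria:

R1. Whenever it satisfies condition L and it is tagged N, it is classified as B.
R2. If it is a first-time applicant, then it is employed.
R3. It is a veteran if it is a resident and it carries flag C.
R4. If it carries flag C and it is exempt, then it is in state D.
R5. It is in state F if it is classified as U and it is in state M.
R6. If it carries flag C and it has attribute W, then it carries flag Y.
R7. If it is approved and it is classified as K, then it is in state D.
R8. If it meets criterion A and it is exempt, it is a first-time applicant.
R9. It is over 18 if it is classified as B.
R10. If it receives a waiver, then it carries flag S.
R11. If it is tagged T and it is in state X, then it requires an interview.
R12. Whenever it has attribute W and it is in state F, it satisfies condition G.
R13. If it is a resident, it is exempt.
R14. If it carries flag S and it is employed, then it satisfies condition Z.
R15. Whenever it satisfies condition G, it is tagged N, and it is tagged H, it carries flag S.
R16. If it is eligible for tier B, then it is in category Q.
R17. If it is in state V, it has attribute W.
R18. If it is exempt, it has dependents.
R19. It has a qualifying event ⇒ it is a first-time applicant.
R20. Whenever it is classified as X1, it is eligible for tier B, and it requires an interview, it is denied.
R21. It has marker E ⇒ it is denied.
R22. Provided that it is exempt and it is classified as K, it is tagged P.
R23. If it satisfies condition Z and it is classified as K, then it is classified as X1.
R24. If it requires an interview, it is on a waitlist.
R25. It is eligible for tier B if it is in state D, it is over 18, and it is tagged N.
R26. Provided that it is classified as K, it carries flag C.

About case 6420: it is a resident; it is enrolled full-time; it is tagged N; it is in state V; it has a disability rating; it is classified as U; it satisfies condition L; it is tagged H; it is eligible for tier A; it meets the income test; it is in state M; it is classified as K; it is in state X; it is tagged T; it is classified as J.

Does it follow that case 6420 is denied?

Forward chaining from the given facts derives: is classified as B, is in state F, is over 18, requires an interview, is exempt, has attribute W, has dependents, is tagged P, is on a waitlist, carries flag C, is a veteran, is in state D, carries flag Y, satisfies condition G, carries flag S, is eligible for tier B, is in category Q.
Rules concluding "it is denied": R20 needs "it is classified as X1"; R21 needs "it has marker E" — none of these are established.

No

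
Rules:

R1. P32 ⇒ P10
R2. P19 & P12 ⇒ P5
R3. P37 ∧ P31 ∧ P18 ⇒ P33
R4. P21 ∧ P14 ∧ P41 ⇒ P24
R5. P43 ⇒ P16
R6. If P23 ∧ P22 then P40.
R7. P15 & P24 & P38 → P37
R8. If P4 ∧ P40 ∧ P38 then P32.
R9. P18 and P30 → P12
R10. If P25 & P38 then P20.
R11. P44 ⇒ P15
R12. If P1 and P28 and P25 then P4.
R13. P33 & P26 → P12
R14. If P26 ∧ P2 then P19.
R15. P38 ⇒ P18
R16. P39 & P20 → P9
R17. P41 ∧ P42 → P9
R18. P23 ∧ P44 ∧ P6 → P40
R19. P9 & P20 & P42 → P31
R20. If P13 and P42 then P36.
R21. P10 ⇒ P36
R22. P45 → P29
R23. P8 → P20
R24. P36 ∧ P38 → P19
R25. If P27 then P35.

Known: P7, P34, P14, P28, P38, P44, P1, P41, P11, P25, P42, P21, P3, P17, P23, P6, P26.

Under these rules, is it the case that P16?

No

Forward chaining from the given facts derives: P24, P20, P15, P4, P18, P9, P40, P31, P37, P32, P10, P33, P12, P36, P19, P5.
The only rule concluding P16 is R5, which needs P43; that is never established.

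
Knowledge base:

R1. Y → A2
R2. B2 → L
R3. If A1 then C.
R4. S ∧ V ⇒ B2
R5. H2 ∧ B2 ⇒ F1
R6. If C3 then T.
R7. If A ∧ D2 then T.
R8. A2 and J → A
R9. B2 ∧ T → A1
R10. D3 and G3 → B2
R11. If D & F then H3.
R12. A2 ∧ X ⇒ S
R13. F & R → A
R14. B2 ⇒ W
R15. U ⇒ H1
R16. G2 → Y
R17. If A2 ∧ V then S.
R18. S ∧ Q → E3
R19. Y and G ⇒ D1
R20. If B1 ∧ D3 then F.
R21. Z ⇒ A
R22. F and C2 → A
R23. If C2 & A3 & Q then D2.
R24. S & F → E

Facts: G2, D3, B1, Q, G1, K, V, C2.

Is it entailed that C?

No

Forward chaining from the given facts derives: Y, F, A, A2, S, E3, E, B2, W, L.
The only rule concluding C is R3, which needs A1; that is never established.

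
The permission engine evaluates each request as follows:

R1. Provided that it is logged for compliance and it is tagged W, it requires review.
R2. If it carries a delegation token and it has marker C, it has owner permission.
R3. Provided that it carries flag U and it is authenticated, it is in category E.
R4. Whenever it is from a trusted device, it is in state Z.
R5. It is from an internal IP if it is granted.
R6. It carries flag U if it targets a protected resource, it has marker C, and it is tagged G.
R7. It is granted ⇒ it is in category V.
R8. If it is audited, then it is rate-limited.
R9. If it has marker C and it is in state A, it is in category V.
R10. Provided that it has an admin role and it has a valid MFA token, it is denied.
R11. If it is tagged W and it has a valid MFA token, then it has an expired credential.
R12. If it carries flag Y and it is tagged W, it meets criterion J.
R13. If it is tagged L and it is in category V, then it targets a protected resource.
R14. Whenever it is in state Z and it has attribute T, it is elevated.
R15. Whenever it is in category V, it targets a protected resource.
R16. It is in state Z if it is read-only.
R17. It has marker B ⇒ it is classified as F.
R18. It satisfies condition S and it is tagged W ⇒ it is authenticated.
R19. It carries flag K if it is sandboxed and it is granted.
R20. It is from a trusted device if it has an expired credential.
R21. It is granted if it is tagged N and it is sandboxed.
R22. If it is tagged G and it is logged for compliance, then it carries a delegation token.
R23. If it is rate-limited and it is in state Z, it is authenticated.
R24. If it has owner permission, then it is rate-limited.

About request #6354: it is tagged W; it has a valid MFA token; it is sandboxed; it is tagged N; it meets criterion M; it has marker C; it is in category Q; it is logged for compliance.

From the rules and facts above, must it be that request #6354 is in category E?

No

Forward chaining from the given facts derives: requires review, has an expired credential, is from a trusted device, is granted, is in state Z, is from an internal IP, is in category V, targets a protected resource, carries flag K.
The only rule concluding "it is in category E" is R3, which needs "it carries flag U"; that is never established.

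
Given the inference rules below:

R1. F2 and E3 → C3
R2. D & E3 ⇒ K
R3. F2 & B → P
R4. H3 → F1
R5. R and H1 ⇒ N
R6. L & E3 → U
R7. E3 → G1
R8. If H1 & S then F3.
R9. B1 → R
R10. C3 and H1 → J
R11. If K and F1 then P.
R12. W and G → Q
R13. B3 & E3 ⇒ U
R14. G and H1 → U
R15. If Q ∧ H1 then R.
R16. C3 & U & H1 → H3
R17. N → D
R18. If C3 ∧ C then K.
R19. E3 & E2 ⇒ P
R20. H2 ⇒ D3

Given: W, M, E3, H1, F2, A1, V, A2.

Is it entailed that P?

No

Forward chaining from the given facts derives: C3, G1, J.
Rules concluding P: R3 needs B; R11 needs K; R19 needs E2 — none of these are established.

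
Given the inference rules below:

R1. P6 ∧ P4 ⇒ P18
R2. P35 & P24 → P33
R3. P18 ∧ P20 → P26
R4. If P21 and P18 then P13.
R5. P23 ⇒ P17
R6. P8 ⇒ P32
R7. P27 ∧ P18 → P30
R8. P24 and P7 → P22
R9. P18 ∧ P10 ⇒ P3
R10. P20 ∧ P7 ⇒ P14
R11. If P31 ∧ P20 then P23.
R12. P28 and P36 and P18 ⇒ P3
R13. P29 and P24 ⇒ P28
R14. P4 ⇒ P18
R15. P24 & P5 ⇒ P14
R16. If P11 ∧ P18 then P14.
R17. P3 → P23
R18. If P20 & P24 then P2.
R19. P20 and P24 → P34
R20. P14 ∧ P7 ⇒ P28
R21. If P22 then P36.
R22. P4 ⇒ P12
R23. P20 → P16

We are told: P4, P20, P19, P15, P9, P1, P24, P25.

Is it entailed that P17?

Forward chaining from the given facts derives: P18, P2, P34, P12, P16, P26.
The only rule concluding P17 is R5, which needs P23; that is never established.

No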